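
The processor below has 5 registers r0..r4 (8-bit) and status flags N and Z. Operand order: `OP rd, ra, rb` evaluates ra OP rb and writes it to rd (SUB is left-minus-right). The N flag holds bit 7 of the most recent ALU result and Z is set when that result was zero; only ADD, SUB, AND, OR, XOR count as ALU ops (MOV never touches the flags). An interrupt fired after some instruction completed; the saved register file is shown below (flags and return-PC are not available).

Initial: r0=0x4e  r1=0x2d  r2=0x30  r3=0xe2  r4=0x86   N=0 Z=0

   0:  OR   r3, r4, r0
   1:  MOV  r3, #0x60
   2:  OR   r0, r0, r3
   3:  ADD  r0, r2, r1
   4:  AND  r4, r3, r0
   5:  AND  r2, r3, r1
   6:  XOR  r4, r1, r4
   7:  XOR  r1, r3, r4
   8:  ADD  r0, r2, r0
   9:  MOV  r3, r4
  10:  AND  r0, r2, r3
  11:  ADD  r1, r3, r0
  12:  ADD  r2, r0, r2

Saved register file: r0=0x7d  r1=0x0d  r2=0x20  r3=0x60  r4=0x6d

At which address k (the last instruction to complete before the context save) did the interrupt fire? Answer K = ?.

after  0: r0=0x4e r1=0x2d r2=0x30 r3=0xce r4=0x86  N=1 Z=0
after  1: r0=0x4e r1=0x2d r2=0x30 r3=0x60 r4=0x86  N=1 Z=0
after  2: r0=0x6e r1=0x2d r2=0x30 r3=0x60 r4=0x86  N=0 Z=0
after  3: r0=0x5d r1=0x2d r2=0x30 r3=0x60 r4=0x86  N=0 Z=0
after  4: r0=0x5d r1=0x2d r2=0x30 r3=0x60 r4=0x40  N=0 Z=0
after  5: r0=0x5d r1=0x2d r2=0x20 r3=0x60 r4=0x40  N=0 Z=0
after  6: r0=0x5d r1=0x2d r2=0x20 r3=0x60 r4=0x6d  N=0 Z=0
after  7: r0=0x5d r1=0x0d r2=0x20 r3=0x60 r4=0x6d  N=0 Z=0
after  8: r0=0x7d r1=0x0d r2=0x20 r3=0x60 r4=0x6d  N=0 Z=0
-- IRQ taken; context saved, return-PC = 9 --

K = 8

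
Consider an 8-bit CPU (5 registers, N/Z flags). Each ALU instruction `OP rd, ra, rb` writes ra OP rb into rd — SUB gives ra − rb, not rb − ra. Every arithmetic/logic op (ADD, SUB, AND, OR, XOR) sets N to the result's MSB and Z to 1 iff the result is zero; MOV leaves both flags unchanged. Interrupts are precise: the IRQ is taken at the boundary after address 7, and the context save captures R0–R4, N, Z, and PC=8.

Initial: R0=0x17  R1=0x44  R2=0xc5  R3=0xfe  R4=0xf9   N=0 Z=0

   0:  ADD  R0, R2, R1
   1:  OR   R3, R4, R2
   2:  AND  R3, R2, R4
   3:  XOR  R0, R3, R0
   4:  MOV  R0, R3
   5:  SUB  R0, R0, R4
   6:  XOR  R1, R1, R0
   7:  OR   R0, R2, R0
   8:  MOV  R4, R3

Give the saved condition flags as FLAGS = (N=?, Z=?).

after  0: R0=0x09 R1=0x44 R2=0xc5 R3=0xfe R4=0xf9  N=0 Z=0
after  1: R0=0x09 R1=0x44 R2=0xc5 R3=0xfd R4=0xf9  N=1 Z=0
after  2: R0=0x09 R1=0x44 R2=0xc5 R3=0xc1 R4=0xf9  N=1 Z=0
after  3: R0=0xc8 R1=0x44 R2=0xc5 R3=0xc1 R4=0xf9  N=1 Z=0
after  4: R0=0xc1 R1=0x44 R2=0xc5 R3=0xc1 R4=0xf9  N=1 Z=0
after  5: R0=0xc8 R1=0x44 R2=0xc5 R3=0xc1 R4=0xf9  N=1 Z=0
after  6: R0=0xc8 R1=0x8c R2=0xc5 R3=0xc1 R4=0xf9  N=1 Z=0
after  7: R0=0xcd R1=0x8c R2=0xc5 R3=0xc1 R4=0xf9  N=1 Z=0
-- IRQ taken; context saved, return-PC = 8 --

FLAGS = (N=1, Z=0)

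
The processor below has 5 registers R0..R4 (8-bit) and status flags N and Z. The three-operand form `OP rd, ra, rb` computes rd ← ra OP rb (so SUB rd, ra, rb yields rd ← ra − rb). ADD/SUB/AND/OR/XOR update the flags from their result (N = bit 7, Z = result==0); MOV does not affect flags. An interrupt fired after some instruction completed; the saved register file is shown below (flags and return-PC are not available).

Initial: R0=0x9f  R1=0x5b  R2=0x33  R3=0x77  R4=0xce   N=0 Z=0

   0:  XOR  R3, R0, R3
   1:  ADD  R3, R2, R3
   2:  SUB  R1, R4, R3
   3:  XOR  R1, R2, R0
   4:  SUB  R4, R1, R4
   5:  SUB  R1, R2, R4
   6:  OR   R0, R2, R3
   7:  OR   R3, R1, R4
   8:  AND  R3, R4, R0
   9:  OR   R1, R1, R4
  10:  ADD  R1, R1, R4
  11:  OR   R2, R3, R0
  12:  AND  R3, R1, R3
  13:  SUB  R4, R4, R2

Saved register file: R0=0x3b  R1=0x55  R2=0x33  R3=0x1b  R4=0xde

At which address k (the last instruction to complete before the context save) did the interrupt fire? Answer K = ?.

K = 6

after  0: R0=0x9f R1=0x5b R2=0x33 R3=0xe8 R4=0xce  N=1 Z=0
after  1: R0=0x9f R1=0x5b R2=0x33 R3=0x1b R4=0xce  N=0 Z=0
after  2: R0=0x9f R1=0xb3 R2=0x33 R3=0x1b R4=0xce  N=1 Z=0
after  3: R0=0x9f R1=0xac R2=0x33 R3=0x1b R4=0xce  N=1 Z=0
after  4: R0=0x9f R1=0xac R2=0x33 R3=0x1b R4=0xde  N=1 Z=0
after  5: R0=0x9f R1=0x55 R2=0x33 R3=0x1b R4=0xde  N=0 Z=0
after  6: R0=0x3b R1=0x55 R2=0x33 R3=0x1b R4=0xde  N=0 Z=0
-- IRQ taken; context saved, return-PC = 7 --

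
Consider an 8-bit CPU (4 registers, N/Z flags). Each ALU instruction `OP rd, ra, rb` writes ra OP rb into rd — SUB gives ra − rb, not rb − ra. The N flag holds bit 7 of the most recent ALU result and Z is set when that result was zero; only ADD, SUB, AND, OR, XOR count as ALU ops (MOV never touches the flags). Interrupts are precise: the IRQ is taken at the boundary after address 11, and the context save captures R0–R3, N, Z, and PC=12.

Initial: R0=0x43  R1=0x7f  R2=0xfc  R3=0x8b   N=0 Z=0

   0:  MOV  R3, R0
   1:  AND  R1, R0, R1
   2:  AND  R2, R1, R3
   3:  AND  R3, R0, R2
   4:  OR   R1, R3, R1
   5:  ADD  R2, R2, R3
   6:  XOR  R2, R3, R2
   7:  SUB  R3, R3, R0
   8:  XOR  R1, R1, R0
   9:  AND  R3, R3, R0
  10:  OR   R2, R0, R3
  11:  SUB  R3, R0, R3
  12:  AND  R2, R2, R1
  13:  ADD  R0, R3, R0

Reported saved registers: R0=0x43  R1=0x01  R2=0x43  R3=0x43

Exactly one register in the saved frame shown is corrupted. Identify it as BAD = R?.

BAD = R1

after  0: R0=0x43 R1=0x7f R2=0xfc R3=0x43  N=0 Z=0
after  1: R0=0x43 R1=0x43 R2=0xfc R3=0x43  N=0 Z=0
after  2: R0=0x43 R1=0x43 R2=0x43 R3=0x43  N=0 Z=0
after  3: R0=0x43 R1=0x43 R2=0x43 R3=0x43  N=0 Z=0
after  4: R0=0x43 R1=0x43 R2=0x43 R3=0x43  N=0 Z=0
after  5: R0=0x43 R1=0x43 R2=0x86 R3=0x43  N=1 Z=0
after  6: R0=0x43 R1=0x43 R2=0xc5 R3=0x43  N=1 Z=0
after  7: R0=0x43 R1=0x43 R2=0xc5 R3=0x00  N=0 Z=1
after  8: R0=0x43 R1=0x00 R2=0xc5 R3=0x00  N=0 Z=1
after  9: R0=0x43 R1=0x00 R2=0xc5 R3=0x00  N=0 Z=1
after 10: R0=0x43 R1=0x00 R2=0x43 R3=0x00  N=0 Z=0
after 11: R0=0x43 R1=0x00 R2=0x43 R3=0x43  N=0 Z=0
-- IRQ taken; context saved, return-PC = 12 --
mismatch: R1: reported 0x01 vs actual 0x00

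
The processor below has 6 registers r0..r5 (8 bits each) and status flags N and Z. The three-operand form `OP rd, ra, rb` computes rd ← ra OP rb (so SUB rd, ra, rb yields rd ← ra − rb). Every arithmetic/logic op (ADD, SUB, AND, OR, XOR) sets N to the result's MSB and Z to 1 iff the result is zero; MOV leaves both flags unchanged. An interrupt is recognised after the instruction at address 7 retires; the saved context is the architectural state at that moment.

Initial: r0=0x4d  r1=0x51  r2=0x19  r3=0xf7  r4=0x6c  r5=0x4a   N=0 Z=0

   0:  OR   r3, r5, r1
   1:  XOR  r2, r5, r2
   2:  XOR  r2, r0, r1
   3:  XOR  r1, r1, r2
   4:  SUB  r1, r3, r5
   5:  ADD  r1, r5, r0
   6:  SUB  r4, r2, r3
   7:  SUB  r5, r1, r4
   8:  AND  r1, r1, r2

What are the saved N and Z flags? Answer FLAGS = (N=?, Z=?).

FLAGS = (N=1, Z=0)

after  0: r0=0x4d r1=0x51 r2=0x19 r3=0x5b r4=0x6c r5=0x4a  N=0 Z=0
after  1: r0=0x4d r1=0x51 r2=0x53 r3=0x5b r4=0x6c r5=0x4a  N=0 Z=0
after  2: r0=0x4d r1=0x51 r2=0x1c r3=0x5b r4=0x6c r5=0x4a  N=0 Z=0
after  3: r0=0x4d r1=0x4d r2=0x1c r3=0x5b r4=0x6c r5=0x4a  N=0 Z=0
after  4: r0=0x4d r1=0x11 r2=0x1c r3=0x5b r4=0x6c r5=0x4a  N=0 Z=0
after  5: r0=0x4d r1=0x97 r2=0x1c r3=0x5b r4=0x6c r5=0x4a  N=1 Z=0
after  6: r0=0x4d r1=0x97 r2=0x1c r3=0x5b r4=0xc1 r5=0x4a  N=1 Z=0
after  7: r0=0x4d r1=0x97 r2=0x1c r3=0x5b r4=0xc1 r5=0xd6  N=1 Z=0
-- IRQ taken; context saved, return-PC = 8 --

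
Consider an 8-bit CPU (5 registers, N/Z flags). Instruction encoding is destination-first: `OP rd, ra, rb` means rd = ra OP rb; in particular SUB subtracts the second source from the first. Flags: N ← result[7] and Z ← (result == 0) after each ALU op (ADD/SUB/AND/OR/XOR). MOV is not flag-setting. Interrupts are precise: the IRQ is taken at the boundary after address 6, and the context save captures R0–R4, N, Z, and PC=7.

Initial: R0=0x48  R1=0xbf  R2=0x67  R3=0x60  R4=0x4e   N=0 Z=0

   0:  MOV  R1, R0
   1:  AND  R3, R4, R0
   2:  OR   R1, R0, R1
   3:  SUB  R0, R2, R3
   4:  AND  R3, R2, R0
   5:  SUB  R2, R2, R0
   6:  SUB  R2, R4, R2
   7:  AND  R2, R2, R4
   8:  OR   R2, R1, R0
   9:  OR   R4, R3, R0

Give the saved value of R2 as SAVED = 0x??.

after  0: R0=0x48 R1=0x48 R2=0x67 R3=0x60 R4=0x4e  N=0 Z=0
after  1: R0=0x48 R1=0x48 R2=0x67 R3=0x48 R4=0x4e  N=0 Z=0
after  2: R0=0x48 R1=0x48 R2=0x67 R3=0x48 R4=0x4e  N=0 Z=0
after  3: R0=0x1f R1=0x48 R2=0x67 R3=0x48 R4=0x4e  N=0 Z=0
after  4: R0=0x1f R1=0x48 R2=0x67 R3=0x07 R4=0x4e  N=0 Z=0
after  5: R0=0x1f R1=0x48 R2=0x48 R3=0x07 R4=0x4e  N=0 Z=0
after  6: R0=0x1f R1=0x48 R2=0x06 R3=0x07 R4=0x4e  N=0 Z=0
-- IRQ taken; context saved, return-PC = 7 --

SAVED = 0x06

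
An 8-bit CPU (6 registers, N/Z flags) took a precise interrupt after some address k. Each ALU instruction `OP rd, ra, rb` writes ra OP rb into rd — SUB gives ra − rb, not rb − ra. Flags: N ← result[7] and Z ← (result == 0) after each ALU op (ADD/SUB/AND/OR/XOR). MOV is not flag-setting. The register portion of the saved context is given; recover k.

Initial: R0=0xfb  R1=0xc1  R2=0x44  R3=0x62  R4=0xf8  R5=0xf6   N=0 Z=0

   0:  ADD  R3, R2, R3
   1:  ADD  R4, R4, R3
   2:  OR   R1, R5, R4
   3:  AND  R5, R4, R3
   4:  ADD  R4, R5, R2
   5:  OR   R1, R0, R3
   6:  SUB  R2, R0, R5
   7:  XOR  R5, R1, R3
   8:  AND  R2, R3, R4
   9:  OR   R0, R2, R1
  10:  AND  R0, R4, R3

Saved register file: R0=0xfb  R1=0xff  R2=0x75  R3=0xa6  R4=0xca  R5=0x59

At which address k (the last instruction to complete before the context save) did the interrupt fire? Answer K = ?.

after  0: R0=0xfb R1=0xc1 R2=0x44 R3=0xa6 R4=0xf8 R5=0xf6  N=1 Z=0
after  1: R0=0xfb R1=0xc1 R2=0x44 R3=0xa6 R4=0x9e R5=0xf6  N=1 Z=0
after  2: R0=0xfb R1=0xfe R2=0x44 R3=0xa6 R4=0x9e R5=0xf6  N=1 Z=0
after  3: R0=0xfb R1=0xfe R2=0x44 R3=0xa6 R4=0x9e R5=0x86  N=1 Z=0
after  4: R0=0xfb R1=0xfe R2=0x44 R3=0xa6 R4=0xca R5=0x86  N=1 Z=0
after  5: R0=0xfb R1=0xff R2=0x44 R3=0xa6 R4=0xca R5=0x86  N=1 Z=0
after  6: R0=0xfb R1=0xff R2=0x75 R3=0xa6 R4=0xca R5=0x86  N=0 Z=0
after  7: R0=0xfb R1=0xff R2=0x75 R3=0xa6 R4=0xca R5=0x59  N=0 Z=0
-- IRQ taken; context saved, return-PC = 8 --

K = 7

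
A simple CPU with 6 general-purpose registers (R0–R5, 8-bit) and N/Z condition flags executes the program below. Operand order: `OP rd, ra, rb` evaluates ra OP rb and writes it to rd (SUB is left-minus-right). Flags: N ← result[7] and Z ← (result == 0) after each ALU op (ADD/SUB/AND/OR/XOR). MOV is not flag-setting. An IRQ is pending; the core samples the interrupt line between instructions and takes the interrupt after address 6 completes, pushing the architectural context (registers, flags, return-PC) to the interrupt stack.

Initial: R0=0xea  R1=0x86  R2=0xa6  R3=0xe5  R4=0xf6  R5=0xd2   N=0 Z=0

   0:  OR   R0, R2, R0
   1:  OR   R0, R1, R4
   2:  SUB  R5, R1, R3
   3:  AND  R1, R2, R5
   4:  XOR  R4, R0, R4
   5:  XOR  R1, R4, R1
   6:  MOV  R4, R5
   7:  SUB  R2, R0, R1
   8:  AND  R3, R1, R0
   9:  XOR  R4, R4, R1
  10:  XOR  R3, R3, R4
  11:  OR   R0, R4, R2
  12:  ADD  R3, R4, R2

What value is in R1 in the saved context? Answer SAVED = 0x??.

SAVED = 0xa0

after  0: R0=0xee R1=0x86 R2=0xa6 R3=0xe5 R4=0xf6 R5=0xd2  N=1 Z=0
after  1: R0=0xf6 R1=0x86 R2=0xa6 R3=0xe5 R4=0xf6 R5=0xd2  N=1 Z=0
after  2: R0=0xf6 R1=0x86 R2=0xa6 R3=0xe5 R4=0xf6 R5=0xa1  N=1 Z=0
after  3: R0=0xf6 R1=0xa0 R2=0xa6 R3=0xe5 R4=0xf6 R5=0xa1  N=1 Z=0
after  4: R0=0xf6 R1=0xa0 R2=0xa6 R3=0xe5 R4=0x00 R5=0xa1  N=0 Z=1
after  5: R0=0xf6 R1=0xa0 R2=0xa6 R3=0xe5 R4=0x00 R5=0xa1  N=1 Z=0
after  6: R0=0xf6 R1=0xa0 R2=0xa6 R3=0xe5 R4=0xa1 R5=0xa1  N=1 Z=0
-- IRQ taken; context saved, return-PC = 7 --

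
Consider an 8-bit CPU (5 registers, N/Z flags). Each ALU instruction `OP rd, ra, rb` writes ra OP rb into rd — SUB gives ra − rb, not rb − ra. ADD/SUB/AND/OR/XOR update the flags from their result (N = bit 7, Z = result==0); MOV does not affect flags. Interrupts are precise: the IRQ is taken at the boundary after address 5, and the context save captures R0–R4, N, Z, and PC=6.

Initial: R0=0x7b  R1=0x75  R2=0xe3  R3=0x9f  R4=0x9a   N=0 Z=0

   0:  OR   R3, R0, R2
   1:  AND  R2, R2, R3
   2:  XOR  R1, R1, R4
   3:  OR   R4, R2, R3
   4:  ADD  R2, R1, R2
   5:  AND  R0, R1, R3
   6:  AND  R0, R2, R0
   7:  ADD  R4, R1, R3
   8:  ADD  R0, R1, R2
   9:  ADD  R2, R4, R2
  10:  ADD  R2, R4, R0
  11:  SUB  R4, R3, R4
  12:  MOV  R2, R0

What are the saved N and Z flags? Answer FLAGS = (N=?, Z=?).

FLAGS = (N=1, Z=0)

after  0: R0=0x7b R1=0x75 R2=0xe3 R3=0xfb R4=0x9a  N=1 Z=0
after  1: R0=0x7b R1=0x75 R2=0xe3 R3=0xfb R4=0x9a  N=1 Z=0
after  2: R0=0x7b R1=0xef R2=0xe3 R3=0xfb R4=0x9a  N=1 Z=0
after  3: R0=0x7b R1=0xef R2=0xe3 R3=0xfb R4=0xfb  N=1 Z=0
after  4: R0=0x7b R1=0xef R2=0xd2 R3=0xfb R4=0xfb  N=1 Z=0
after  5: R0=0xeb R1=0xef R2=0xd2 R3=0xfb R4=0xfb  N=1 Z=0
-- IRQ taken; context saved, return-PC = 6 --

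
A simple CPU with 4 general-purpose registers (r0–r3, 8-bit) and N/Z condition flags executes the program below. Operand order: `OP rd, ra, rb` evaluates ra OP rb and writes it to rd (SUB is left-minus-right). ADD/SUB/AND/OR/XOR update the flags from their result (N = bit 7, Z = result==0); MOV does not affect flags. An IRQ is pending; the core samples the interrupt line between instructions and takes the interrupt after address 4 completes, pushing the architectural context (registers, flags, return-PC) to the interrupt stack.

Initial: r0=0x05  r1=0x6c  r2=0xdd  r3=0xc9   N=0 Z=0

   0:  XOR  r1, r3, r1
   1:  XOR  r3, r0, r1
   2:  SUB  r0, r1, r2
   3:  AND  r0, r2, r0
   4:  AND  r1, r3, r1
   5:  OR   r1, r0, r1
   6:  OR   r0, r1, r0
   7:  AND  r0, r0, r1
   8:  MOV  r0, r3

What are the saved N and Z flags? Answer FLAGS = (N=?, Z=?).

after  0: r0=0x05 r1=0xa5 r2=0xdd r3=0xc9  N=1 Z=0
after  1: r0=0x05 r1=0xa5 r2=0xdd r3=0xa0  N=1 Z=0
after  2: r0=0xc8 r1=0xa5 r2=0xdd r3=0xa0  N=1 Z=0
after  3: r0=0xc8 r1=0xa5 r2=0xdd r3=0xa0  N=1 Z=0
after  4: r0=0xc8 r1=0xa0 r2=0xdd r3=0xa0  N=1 Z=0
-- IRQ taken; context saved, return-PC = 5 --

FLAGS = (N=1, Z=0)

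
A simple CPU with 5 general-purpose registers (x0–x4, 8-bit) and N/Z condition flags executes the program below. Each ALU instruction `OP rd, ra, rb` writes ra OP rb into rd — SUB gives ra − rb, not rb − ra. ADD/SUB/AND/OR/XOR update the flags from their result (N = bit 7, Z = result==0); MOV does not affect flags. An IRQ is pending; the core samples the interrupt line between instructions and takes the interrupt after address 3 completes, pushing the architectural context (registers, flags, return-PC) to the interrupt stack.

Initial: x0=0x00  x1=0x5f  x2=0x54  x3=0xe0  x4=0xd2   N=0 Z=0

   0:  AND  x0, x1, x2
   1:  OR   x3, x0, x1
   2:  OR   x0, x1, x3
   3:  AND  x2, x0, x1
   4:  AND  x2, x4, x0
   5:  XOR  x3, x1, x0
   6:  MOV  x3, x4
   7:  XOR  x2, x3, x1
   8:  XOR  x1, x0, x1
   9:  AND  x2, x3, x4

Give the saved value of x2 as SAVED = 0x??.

SAVED = 0x5f

after  0: x0=0x54 x1=0x5f x2=0x54 x3=0xe0 x4=0xd2  N=0 Z=0
after  1: x0=0x54 x1=0x5f x2=0x54 x3=0x5f x4=0xd2  N=0 Z=0
after  2: x0=0x5f x1=0x5f x2=0x54 x3=0x5f x4=0xd2  N=0 Z=0
after  3: x0=0x5f x1=0x5f x2=0x5f x3=0x5f x4=0xd2  N=0 Z=0
-- IRQ taken; context saved, return-PC = 4 --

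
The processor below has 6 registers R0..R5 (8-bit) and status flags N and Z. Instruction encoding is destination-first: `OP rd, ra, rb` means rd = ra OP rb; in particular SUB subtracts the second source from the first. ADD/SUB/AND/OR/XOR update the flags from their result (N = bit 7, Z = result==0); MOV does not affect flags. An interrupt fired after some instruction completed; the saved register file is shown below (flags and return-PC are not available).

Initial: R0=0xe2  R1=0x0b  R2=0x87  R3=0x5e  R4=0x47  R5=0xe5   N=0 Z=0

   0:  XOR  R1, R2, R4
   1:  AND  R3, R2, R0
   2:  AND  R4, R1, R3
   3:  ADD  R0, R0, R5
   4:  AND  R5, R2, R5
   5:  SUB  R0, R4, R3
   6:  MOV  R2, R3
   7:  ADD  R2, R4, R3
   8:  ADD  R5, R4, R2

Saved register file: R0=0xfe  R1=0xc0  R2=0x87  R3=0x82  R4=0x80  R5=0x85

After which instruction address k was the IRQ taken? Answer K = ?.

after  0: R0=0xe2 R1=0xc0 R2=0x87 R3=0x5e R4=0x47 R5=0xe5  N=1 Z=0
after  1: R0=0xe2 R1=0xc0 R2=0x87 R3=0x82 R4=0x47 R5=0xe5  N=1 Z=0
after  2: R0=0xe2 R1=0xc0 R2=0x87 R3=0x82 R4=0x80 R5=0xe5  N=1 Z=0
after  3: R0=0xc7 R1=0xc0 R2=0x87 R3=0x82 R4=0x80 R5=0xe5  N=1 Z=0
after  4: R0=0xc7 R1=0xc0 R2=0x87 R3=0x82 R4=0x80 R5=0x85  N=1 Z=0
after  5: R0=0xfe R1=0xc0 R2=0x87 R3=0x82 R4=0x80 R5=0x85  N=1 Z=0
-- IRQ taken; context saved, return-PC = 6 --

K = 5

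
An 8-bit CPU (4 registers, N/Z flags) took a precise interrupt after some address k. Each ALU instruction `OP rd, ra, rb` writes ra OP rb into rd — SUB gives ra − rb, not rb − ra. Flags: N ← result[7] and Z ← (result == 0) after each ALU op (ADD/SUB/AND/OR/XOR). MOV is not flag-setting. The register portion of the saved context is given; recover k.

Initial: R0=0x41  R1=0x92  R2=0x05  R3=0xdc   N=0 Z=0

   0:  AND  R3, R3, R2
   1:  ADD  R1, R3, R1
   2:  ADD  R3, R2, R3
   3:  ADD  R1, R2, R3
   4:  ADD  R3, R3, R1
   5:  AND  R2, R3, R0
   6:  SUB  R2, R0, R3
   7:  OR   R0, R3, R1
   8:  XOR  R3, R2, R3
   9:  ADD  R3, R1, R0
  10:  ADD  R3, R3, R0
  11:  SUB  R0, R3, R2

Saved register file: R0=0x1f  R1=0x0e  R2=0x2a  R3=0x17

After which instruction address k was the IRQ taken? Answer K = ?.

after  0: R0=0x41 R1=0x92 R2=0x05 R3=0x04  N=0 Z=0
after  1: R0=0x41 R1=0x96 R2=0x05 R3=0x04  N=1 Z=0
after  2: R0=0x41 R1=0x96 R2=0x05 R3=0x09  N=0 Z=0
after  3: R0=0x41 R1=0x0e R2=0x05 R3=0x09  N=0 Z=0
after  4: R0=0x41 R1=0x0e R2=0x05 R3=0x17  N=0 Z=0
after  5: R0=0x41 R1=0x0e R2=0x01 R3=0x17  N=0 Z=0
after  6: R0=0x41 R1=0x0e R2=0x2a R3=0x17  N=0 Z=0
after  7: R0=0x1f R1=0x0e R2=0x2a R3=0x17  N=0 Z=0
-- IRQ taken; context saved, return-PC = 8 --

K = 7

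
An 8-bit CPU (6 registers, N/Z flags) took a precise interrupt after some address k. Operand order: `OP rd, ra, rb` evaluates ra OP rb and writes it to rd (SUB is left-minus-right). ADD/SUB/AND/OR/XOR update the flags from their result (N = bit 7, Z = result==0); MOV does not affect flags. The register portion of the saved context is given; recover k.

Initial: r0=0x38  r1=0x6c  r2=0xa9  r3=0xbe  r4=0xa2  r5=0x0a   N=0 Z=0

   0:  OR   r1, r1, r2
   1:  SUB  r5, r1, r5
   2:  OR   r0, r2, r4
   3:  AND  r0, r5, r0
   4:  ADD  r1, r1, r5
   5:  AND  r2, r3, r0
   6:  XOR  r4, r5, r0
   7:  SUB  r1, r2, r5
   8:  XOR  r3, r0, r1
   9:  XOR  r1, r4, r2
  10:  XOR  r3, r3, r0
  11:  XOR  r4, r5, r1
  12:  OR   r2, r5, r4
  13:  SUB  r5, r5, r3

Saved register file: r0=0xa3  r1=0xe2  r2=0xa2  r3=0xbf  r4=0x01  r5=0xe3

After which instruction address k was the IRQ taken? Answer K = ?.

K = 11

after  0: r0=0x38 r1=0xed r2=0xa9 r3=0xbe r4=0xa2 r5=0x0a  N=1 Z=0
after  1: r0=0x38 r1=0xed r2=0xa9 r3=0xbe r4=0xa2 r5=0xe3  N=1 Z=0
after  2: r0=0xab r1=0xed r2=0xa9 r3=0xbe r4=0xa2 r5=0xe3  N=1 Z=0
after  3: r0=0xa3 r1=0xed r2=0xa9 r3=0xbe r4=0xa2 r5=0xe3  N=1 Z=0
after  4: r0=0xa3 r1=0xd0 r2=0xa9 r3=0xbe r4=0xa2 r5=0xe3  N=1 Z=0
after  5: r0=0xa3 r1=0xd0 r2=0xa2 r3=0xbe r4=0xa2 r5=0xe3  N=1 Z=0
after  6: r0=0xa3 r1=0xd0 r2=0xa2 r3=0xbe r4=0x40 r5=0xe3  N=0 Z=0
after  7: r0=0xa3 r1=0xbf r2=0xa2 r3=0xbe r4=0x40 r5=0xe3  N=1 Z=0
after  8: r0=0xa3 r1=0xbf r2=0xa2 r3=0x1c r4=0x40 r5=0xe3  N=0 Z=0
after  9: r0=0xa3 r1=0xe2 r2=0xa2 r3=0x1c r4=0x40 r5=0xe3  N=1 Z=0
after 10: r0=0xa3 r1=0xe2 r2=0xa2 r3=0xbf r4=0x40 r5=0xe3  N=1 Z=0
after 11: r0=0xa3 r1=0xe2 r2=0xa2 r3=0xbf r4=0x01 r5=0xe3  N=0 Z=0
-- IRQ taken; context saved, return-PC = 12 --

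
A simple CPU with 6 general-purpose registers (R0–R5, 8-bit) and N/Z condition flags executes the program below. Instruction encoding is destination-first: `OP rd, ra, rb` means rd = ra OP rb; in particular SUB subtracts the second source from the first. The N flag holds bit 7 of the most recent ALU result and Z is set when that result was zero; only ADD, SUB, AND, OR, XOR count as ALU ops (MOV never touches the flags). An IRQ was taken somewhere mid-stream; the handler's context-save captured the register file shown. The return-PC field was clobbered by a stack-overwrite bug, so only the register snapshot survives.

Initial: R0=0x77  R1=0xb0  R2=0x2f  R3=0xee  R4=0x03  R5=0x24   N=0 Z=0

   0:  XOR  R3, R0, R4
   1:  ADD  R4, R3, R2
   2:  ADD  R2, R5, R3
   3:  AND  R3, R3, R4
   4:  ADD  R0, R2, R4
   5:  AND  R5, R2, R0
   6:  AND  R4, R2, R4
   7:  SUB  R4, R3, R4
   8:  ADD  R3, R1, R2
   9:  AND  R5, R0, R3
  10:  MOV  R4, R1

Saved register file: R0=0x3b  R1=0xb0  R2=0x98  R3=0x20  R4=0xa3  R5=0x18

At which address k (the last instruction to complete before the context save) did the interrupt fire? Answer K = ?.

after  0: R0=0x77 R1=0xb0 R2=0x2f R3=0x74 R4=0x03 R5=0x24  N=0 Z=0
after  1: R0=0x77 R1=0xb0 R2=0x2f R3=0x74 R4=0xa3 R5=0x24  N=1 Z=0
after  2: R0=0x77 R1=0xb0 R2=0x98 R3=0x74 R4=0xa3 R5=0x24  N=1 Z=0
after  3: R0=0x77 R1=0xb0 R2=0x98 R3=0x20 R4=0xa3 R5=0x24  N=0 Z=0
after  4: R0=0x3b R1=0xb0 R2=0x98 R3=0x20 R4=0xa3 R5=0x24  N=0 Z=0
after  5: R0=0x3b R1=0xb0 R2=0x98 R3=0x20 R4=0xa3 R5=0x18  N=0 Z=0
-- IRQ taken; context saved, return-PC = 6 --

K = 5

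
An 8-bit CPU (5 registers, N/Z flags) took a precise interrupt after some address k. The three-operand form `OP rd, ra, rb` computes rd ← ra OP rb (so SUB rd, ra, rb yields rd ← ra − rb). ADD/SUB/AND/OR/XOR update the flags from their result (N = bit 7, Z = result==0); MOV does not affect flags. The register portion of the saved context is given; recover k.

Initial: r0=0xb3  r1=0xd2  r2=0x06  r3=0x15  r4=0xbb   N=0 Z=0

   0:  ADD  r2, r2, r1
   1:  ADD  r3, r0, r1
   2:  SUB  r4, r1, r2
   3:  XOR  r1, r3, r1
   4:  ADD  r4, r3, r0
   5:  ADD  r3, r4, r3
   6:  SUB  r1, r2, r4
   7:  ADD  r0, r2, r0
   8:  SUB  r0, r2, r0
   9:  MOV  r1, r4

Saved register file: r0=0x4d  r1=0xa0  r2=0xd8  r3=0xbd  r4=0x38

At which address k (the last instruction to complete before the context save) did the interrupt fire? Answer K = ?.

after  0: r0=0xb3 r1=0xd2 r2=0xd8 r3=0x15 r4=0xbb  N=1 Z=0
after  1: r0=0xb3 r1=0xd2 r2=0xd8 r3=0x85 r4=0xbb  N=1 Z=0
after  2: r0=0xb3 r1=0xd2 r2=0xd8 r3=0x85 r4=0xfa  N=1 Z=0
after  3: r0=0xb3 r1=0x57 r2=0xd8 r3=0x85 r4=0xfa  N=0 Z=0
after  4: r0=0xb3 r1=0x57 r2=0xd8 r3=0x85 r4=0x38  N=0 Z=0
after  5: r0=0xb3 r1=0x57 r2=0xd8 r3=0xbd r4=0x38  N=1 Z=0
after  6: r0=0xb3 r1=0xa0 r2=0xd8 r3=0xbd r4=0x38  N=1 Z=0
after  7: r0=0x8b r1=0xa0 r2=0xd8 r3=0xbd r4=0x38  N=1 Z=0
after  8: r0=0x4d r1=0xa0 r2=0xd8 r3=0xbd r4=0x38  N=0 Z=0
-- IRQ taken; context saved, return-PC = 9 --

K = 8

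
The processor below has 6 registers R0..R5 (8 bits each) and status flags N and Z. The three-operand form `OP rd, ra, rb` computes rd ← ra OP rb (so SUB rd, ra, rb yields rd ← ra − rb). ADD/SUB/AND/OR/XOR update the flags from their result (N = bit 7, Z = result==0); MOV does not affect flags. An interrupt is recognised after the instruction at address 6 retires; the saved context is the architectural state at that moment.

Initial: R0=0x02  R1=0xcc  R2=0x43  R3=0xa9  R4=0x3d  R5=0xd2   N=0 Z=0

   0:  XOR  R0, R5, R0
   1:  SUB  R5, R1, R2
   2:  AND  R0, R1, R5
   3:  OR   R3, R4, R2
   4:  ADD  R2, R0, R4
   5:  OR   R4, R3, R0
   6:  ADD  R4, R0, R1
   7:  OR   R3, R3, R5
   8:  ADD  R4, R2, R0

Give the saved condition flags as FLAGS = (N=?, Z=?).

after  0: R0=0xd0 R1=0xcc R2=0x43 R3=0xa9 R4=0x3d R5=0xd2  N=1 Z=0
after  1: R0=0xd0 R1=0xcc R2=0x43 R3=0xa9 R4=0x3d R5=0x89  N=1 Z=0
after  2: R0=0x88 R1=0xcc R2=0x43 R3=0xa9 R4=0x3d R5=0x89  N=1 Z=0
after  3: R0=0x88 R1=0xcc R2=0x43 R3=0x7f R4=0x3d R5=0x89  N=0 Z=0
after  4: R0=0x88 R1=0xcc R2=0xc5 R3=0x7f R4=0x3d R5=0x89  N=1 Z=0
after  5: R0=0x88 R1=0xcc R2=0xc5 R3=0x7f R4=0xff R5=0x89  N=1 Z=0
after  6: R0=0x88 R1=0xcc R2=0xc5 R3=0x7f R4=0x54 R5=0x89  N=0 Z=0
-- IRQ taken; context saved, return-PC = 7 --

FLAGS = (N=0, Z=0)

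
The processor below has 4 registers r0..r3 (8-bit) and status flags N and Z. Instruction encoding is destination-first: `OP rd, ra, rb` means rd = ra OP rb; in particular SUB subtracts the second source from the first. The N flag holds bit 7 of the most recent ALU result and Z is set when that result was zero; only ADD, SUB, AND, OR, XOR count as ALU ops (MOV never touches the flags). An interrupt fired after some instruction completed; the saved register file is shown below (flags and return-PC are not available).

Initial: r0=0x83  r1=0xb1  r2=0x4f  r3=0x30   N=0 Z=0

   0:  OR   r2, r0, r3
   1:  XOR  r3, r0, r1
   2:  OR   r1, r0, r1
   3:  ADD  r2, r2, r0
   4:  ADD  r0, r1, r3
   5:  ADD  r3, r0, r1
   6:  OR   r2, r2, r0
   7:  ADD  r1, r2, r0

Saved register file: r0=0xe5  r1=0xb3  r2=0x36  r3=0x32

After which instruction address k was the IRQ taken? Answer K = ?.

K = 4

after  0: r0=0x83 r1=0xb1 r2=0xb3 r3=0x30  N=1 Z=0
after  1: r0=0x83 r1=0xb1 r2=0xb3 r3=0x32  N=0 Z=0
after  2: r0=0x83 r1=0xb3 r2=0xb3 r3=0x32  N=1 Z=0
after  3: r0=0x83 r1=0xb3 r2=0x36 r3=0x32  N=0 Z=0
after  4: r0=0xe5 r1=0xb3 r2=0x36 r3=0x32  N=1 Z=0
-- IRQ taken; context saved, return-PC = 5 --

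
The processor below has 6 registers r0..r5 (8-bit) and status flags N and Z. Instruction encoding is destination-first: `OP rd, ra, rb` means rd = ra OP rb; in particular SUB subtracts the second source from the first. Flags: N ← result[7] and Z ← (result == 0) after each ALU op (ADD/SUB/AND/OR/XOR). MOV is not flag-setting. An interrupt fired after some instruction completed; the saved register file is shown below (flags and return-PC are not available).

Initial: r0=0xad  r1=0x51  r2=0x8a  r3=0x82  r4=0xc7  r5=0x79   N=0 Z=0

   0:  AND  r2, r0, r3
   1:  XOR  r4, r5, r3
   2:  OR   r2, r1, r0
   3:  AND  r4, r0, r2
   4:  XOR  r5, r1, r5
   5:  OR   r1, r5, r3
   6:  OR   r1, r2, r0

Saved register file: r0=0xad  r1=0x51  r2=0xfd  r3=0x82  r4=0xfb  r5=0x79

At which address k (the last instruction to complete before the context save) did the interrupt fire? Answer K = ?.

K = 2

after  0: r0=0xad r1=0x51 r2=0x80 r3=0x82 r4=0xc7 r5=0x79  N=1 Z=0
after  1: r0=0xad r1=0x51 r2=0x80 r3=0x82 r4=0xfb r5=0x79  N=1 Z=0
after  2: r0=0xad r1=0x51 r2=0xfd r3=0x82 r4=0xfb r5=0x79  N=1 Z=0
-- IRQ taken; context saved, return-PC = 3 --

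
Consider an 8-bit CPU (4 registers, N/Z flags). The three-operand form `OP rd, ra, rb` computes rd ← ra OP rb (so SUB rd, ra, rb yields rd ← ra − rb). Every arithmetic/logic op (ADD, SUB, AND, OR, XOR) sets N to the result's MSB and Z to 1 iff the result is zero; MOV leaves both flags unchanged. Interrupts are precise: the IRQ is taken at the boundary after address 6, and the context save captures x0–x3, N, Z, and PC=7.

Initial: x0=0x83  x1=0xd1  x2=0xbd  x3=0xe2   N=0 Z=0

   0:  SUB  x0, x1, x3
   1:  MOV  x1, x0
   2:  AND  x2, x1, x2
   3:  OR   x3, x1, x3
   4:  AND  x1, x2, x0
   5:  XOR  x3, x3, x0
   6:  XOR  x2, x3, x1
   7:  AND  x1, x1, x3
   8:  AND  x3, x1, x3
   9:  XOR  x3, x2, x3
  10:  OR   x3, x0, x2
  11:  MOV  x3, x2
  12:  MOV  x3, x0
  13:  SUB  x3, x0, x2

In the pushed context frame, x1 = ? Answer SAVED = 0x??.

after  0: x0=0xef x1=0xd1 x2=0xbd x3=0xe2  N=1 Z=0
after  1: x0=0xef x1=0xef x2=0xbd x3=0xe2  N=1 Z=0
after  2: x0=0xef x1=0xef x2=0xad x3=0xe2  N=1 Z=0
after  3: x0=0xef x1=0xef x2=0xad x3=0xef  N=1 Z=0
after  4: x0=0xef x1=0xad x2=0xad x3=0xef  N=1 Z=0
after  5: x0=0xef x1=0xad x2=0xad x3=0x00  N=0 Z=1
after  6: x0=0xef x1=0xad x2=0xad x3=0x00  N=1 Z=0
-- IRQ taken; context saved, return-PC = 7 --

SAVED = 0xad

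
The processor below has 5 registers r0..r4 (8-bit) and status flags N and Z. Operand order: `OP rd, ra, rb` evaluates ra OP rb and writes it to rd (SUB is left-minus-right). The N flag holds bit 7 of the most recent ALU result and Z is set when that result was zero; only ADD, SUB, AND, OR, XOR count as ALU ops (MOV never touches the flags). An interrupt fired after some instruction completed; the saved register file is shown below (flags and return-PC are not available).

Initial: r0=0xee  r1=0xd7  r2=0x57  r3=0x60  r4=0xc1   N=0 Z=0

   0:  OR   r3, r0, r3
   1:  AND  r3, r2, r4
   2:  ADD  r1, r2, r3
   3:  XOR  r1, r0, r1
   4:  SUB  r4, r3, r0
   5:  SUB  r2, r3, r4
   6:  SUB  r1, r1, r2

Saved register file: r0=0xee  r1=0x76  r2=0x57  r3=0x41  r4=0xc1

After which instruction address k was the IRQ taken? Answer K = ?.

after  0: r0=0xee r1=0xd7 r2=0x57 r3=0xee r4=0xc1  N=1 Z=0
after  1: r0=0xee r1=0xd7 r2=0x57 r3=0x41 r4=0xc1  N=0 Z=0
after  2: r0=0xee r1=0x98 r2=0x57 r3=0x41 r4=0xc1  N=1 Z=0
after  3: r0=0xee r1=0x76 r2=0x57 r3=0x41 r4=0xc1  N=0 Z=0
-- IRQ taken; context saved, return-PC = 4 --

K = 3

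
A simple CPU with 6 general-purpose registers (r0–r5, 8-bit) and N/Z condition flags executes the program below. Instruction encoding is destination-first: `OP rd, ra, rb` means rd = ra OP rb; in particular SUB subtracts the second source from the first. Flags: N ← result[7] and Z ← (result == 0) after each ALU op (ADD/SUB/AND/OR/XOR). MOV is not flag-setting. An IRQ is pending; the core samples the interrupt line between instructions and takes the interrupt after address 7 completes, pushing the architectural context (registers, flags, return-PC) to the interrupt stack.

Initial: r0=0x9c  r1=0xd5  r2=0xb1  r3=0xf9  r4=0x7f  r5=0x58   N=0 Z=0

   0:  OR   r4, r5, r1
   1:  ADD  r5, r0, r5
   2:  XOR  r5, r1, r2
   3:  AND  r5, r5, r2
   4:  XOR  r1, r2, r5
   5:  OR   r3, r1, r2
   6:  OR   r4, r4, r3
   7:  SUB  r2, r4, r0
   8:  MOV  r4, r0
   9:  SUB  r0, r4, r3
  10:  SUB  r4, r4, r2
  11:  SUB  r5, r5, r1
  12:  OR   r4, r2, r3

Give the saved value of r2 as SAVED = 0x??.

SAVED = 0x61

after  0: r0=0x9c r1=0xd5 r2=0xb1 r3=0xf9 r4=0xdd r5=0x58  N=1 Z=0
after  1: r0=0x9c r1=0xd5 r2=0xb1 r3=0xf9 r4=0xdd r5=0xf4  N=1 Z=0
after  2: r0=0x9c r1=0xd5 r2=0xb1 r3=0xf9 r4=0xdd r5=0x64  N=0 Z=0
after  3: r0=0x9c r1=0xd5 r2=0xb1 r3=0xf9 r4=0xdd r5=0x20  N=0 Z=0
after  4: r0=0x9c r1=0x91 r2=0xb1 r3=0xf9 r4=0xdd r5=0x20  N=1 Z=0
after  5: r0=0x9c r1=0x91 r2=0xb1 r3=0xb1 r4=0xdd r5=0x20  N=1 Z=0
after  6: r0=0x9c r1=0x91 r2=0xb1 r3=0xb1 r4=0xfd r5=0x20  N=1 Z=0
after  7: r0=0x9c r1=0x91 r2=0x61 r3=0xb1 r4=0xfd r5=0x20  N=0 Z=0
-- IRQ taken; context saved, return-PC = 8 --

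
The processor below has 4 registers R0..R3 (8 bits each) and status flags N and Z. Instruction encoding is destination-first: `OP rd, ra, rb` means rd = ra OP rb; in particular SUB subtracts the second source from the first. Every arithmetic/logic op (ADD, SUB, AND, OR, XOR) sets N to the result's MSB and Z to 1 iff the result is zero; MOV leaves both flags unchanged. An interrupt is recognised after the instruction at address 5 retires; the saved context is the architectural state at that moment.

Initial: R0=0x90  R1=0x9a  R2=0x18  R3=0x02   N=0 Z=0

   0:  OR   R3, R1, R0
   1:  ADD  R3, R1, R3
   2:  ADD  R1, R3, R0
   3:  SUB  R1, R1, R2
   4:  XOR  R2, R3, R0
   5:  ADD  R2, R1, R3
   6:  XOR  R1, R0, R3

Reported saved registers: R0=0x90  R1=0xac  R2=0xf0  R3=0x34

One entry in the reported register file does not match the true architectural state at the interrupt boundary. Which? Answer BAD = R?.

BAD = R2

after  0: R0=0x90 R1=0x9a R2=0x18 R3=0x9a  N=1 Z=0
after  1: R0=0x90 R1=0x9a R2=0x18 R3=0x34  N=0 Z=0
after  2: R0=0x90 R1=0xc4 R2=0x18 R3=0x34  N=1 Z=0
after  3: R0=0x90 R1=0xac R2=0x18 R3=0x34  N=1 Z=0
after  4: R0=0x90 R1=0xac R2=0xa4 R3=0x34  N=1 Z=0
after  5: R0=0x90 R1=0xac R2=0xe0 R3=0x34  N=1 Z=0
-- IRQ taken; context saved, return-PC = 6 --
mismatch: R2: reported 0xf0 vs actual 0xe0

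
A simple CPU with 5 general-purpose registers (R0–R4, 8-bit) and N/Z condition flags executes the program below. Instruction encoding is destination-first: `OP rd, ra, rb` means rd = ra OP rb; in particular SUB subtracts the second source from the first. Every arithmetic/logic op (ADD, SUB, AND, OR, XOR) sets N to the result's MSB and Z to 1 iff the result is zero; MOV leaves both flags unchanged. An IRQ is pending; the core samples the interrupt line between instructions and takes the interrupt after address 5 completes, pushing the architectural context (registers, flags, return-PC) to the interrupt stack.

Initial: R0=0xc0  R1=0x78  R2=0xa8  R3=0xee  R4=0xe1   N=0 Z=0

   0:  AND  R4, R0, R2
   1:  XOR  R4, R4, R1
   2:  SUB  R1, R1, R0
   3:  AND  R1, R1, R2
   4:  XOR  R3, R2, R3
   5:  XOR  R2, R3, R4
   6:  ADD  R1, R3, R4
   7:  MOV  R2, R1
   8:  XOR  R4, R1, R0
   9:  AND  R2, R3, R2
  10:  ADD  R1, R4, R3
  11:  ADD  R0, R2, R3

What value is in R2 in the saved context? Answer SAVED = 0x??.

after  0: R0=0xc0 R1=0x78 R2=0xa8 R3=0xee R4=0x80  N=1 Z=0
after  1: R0=0xc0 R1=0x78 R2=0xa8 R3=0xee R4=0xf8  N=1 Z=0
after  2: R0=0xc0 R1=0xb8 R2=0xa8 R3=0xee R4=0xf8  N=1 Z=0
after  3: R0=0xc0 R1=0xa8 R2=0xa8 R3=0xee R4=0xf8  N=1 Z=0
after  4: R0=0xc0 R1=0xa8 R2=0xa8 R3=0x46 R4=0xf8  N=0 Z=0
after  5: R0=0xc0 R1=0xa8 R2=0xbe R3=0x46 R4=0xf8  N=1 Z=0
-- IRQ taken; context saved, return-PC = 6 --

SAVED = 0xbe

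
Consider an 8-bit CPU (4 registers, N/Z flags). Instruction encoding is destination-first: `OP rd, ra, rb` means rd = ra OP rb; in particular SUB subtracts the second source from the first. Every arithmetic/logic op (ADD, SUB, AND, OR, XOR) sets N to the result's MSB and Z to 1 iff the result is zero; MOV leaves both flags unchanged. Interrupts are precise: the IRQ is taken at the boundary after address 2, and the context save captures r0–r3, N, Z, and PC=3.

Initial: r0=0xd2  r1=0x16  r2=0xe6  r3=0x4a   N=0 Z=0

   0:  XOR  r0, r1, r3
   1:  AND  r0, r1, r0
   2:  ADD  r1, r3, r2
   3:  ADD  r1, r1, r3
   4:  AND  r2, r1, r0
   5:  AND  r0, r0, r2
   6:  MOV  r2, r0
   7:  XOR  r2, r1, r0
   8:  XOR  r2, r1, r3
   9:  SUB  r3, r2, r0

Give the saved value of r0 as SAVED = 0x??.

after  0: r0=0x5c r1=0x16 r2=0xe6 r3=0x4a  N=0 Z=0
after  1: r0=0x14 r1=0x16 r2=0xe6 r3=0x4a  N=0 Z=0
after  2: r0=0x14 r1=0x30 r2=0xe6 r3=0x4a  N=0 Z=0
-- IRQ taken; context saved, return-PC = 3 --

SAVED = 0x14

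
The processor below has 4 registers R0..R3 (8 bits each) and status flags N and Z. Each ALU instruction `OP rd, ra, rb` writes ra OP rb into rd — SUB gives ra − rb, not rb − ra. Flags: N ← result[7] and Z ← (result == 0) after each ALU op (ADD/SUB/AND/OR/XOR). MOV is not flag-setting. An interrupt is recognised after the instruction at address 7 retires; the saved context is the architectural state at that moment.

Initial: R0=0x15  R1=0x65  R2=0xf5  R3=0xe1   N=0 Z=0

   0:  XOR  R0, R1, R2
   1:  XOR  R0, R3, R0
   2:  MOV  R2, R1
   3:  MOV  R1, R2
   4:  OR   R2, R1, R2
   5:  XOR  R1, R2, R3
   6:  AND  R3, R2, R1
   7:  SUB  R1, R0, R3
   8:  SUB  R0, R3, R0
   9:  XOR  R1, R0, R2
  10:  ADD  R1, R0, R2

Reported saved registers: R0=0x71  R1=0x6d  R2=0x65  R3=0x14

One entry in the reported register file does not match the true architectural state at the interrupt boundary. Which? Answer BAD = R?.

after  0: R0=0x90 R1=0x65 R2=0xf5 R3=0xe1  N=1 Z=0
after  1: R0=0x71 R1=0x65 R2=0xf5 R3=0xe1  N=0 Z=0
after  2: R0=0x71 R1=0x65 R2=0x65 R3=0xe1  N=0 Z=0
after  3: R0=0x71 R1=0x65 R2=0x65 R3=0xe1  N=0 Z=0
after  4: R0=0x71 R1=0x65 R2=0x65 R3=0xe1  N=0 Z=0
after  5: R0=0x71 R1=0x84 R2=0x65 R3=0xe1  N=1 Z=0
after  6: R0=0x71 R1=0x84 R2=0x65 R3=0x04  N=0 Z=0
after  7: R0=0x71 R1=0x6d R2=0x65 R3=0x04  N=0 Z=0
-- IRQ taken; context saved, return-PC = 8 --
mismatch: R3: reported 0x14 vs actual 0x04

BAD = R3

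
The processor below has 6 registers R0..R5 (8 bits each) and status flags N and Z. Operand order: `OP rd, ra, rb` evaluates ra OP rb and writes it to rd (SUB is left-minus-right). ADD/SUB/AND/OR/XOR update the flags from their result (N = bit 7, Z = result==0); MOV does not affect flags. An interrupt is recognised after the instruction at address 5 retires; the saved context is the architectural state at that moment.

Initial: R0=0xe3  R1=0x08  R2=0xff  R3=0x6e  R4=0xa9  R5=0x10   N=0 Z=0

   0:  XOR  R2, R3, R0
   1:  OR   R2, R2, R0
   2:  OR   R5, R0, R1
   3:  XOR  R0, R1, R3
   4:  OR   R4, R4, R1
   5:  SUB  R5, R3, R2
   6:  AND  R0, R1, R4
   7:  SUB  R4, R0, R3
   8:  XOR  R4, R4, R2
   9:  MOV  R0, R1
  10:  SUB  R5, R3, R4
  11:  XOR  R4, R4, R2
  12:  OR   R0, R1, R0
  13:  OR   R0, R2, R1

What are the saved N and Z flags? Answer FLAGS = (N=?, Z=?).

after  0: R0=0xe3 R1=0x08 R2=0x8d R3=0x6e R4=0xa9 R5=0x10  N=1 Z=0
after  1: R0=0xe3 R1=0x08 R2=0xef R3=0x6e R4=0xa9 R5=0x10  N=1 Z=0
after  2: R0=0xe3 R1=0x08 R2=0xef R3=0x6e R4=0xa9 R5=0xeb  N=1 Z=0
after  3: R0=0x66 R1=0x08 R2=0xef R3=0x6e R4=0xa9 R5=0xeb  N=0 Z=0
after  4: R0=0x66 R1=0x08 R2=0xef R3=0x6e R4=0xa9 R5=0xeb  N=1 Z=0
after  5: R0=0x66 R1=0x08 R2=0xef R3=0x6e R4=0xa9 R5=0x7f  N=0 Z=0
-- IRQ taken; context saved, return-PC = 6 --

FLAGS = (N=0, Z=0)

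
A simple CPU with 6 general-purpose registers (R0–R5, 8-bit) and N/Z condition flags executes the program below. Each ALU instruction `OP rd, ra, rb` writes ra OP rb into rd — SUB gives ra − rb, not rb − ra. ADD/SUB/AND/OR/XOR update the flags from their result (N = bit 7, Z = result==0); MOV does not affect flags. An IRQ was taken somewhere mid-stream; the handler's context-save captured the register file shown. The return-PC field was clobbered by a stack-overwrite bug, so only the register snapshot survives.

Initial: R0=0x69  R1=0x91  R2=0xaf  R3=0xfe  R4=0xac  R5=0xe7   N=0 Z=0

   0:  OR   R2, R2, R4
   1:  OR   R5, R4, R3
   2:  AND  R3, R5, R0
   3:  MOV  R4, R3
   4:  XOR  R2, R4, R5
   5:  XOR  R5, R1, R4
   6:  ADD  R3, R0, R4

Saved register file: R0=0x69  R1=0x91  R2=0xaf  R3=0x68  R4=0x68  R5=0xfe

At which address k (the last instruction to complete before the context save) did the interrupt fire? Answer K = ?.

K = 3

after  0: R0=0x69 R1=0x91 R2=0xaf R3=0xfe R4=0xac R5=0xe7  N=1 Z=0
after  1: R0=0x69 R1=0x91 R2=0xaf R3=0xfe R4=0xac R5=0xfe  N=1 Z=0
after  2: R0=0x69 R1=0x91 R2=0xaf R3=0x68 R4=0xac R5=0xfe  N=0 Z=0
after  3: R0=0x69 R1=0x91 R2=0xaf R3=0x68 R4=0x68 R5=0xfe  N=0 Z=0
-- IRQ taken; context saved, return-PC = 4 --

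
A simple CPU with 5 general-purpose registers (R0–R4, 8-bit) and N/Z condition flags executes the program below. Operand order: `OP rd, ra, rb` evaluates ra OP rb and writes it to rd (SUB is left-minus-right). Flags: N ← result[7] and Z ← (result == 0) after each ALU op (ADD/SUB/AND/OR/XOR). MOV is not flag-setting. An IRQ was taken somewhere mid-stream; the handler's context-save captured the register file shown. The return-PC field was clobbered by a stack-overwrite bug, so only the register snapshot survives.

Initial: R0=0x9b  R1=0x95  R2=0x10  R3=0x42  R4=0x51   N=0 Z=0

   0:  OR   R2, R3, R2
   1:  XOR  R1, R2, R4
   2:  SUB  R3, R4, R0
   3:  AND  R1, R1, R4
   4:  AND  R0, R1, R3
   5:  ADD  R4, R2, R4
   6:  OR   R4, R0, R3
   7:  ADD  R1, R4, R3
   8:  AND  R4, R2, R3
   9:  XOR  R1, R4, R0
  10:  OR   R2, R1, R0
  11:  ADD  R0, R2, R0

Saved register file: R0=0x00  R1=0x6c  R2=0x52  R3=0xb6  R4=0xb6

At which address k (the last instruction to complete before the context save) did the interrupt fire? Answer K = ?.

after  0: R0=0x9b R1=0x95 R2=0x52 R3=0x42 R4=0x51  N=0 Z=0
after  1: R0=0x9b R1=0x03 R2=0x52 R3=0x42 R4=0x51  N=0 Z=0
after  2: R0=0x9b R1=0x03 R2=0x52 R3=0xb6 R4=0x51  N=1 Z=0
after  3: R0=0x9b R1=0x01 R2=0x52 R3=0xb6 R4=0x51  N=0 Z=0
after  4: R0=0x00 R1=0x01 R2=0x52 R3=0xb6 R4=0x51  N=0 Z=1
after  5: R0=0x00 R1=0x01 R2=0x52 R3=0xb6 R4=0xa3  N=1 Z=0
after  6: R0=0x00 R1=0x01 R2=0x52 R3=0xb6 R4=0xb6  N=1 Z=0
after  7: R0=0x00 R1=0x6c R2=0x52 R3=0xb6 R4=0xb6  N=0 Z=0
-- IRQ taken; context saved, return-PC = 8 --

K = 7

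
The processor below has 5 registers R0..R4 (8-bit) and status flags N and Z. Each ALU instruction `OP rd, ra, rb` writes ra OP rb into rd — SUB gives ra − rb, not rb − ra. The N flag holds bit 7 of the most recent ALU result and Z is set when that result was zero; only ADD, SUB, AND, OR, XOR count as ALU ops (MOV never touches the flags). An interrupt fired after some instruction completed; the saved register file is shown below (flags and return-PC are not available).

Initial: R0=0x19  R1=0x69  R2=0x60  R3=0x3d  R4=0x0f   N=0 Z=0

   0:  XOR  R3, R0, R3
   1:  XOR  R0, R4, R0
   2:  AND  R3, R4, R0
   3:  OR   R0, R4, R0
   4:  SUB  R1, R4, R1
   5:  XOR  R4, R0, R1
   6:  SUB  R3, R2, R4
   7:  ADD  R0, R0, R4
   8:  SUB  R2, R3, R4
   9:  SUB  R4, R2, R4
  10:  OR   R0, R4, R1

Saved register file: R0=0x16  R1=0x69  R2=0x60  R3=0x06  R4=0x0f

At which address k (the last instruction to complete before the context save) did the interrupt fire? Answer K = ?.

after  0: R0=0x19 R1=0x69 R2=0x60 R3=0x24 R4=0x0f  N=0 Z=0
after  1: R0=0x16 R1=0x69 R2=0x60 R3=0x24 R4=0x0f  N=0 Z=0
after  2: R0=0x16 R1=0x69 R2=0x60 R3=0x06 R4=0x0f  N=0 Z=0
-- IRQ taken; context saved, return-PC = 3 --

K = 2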